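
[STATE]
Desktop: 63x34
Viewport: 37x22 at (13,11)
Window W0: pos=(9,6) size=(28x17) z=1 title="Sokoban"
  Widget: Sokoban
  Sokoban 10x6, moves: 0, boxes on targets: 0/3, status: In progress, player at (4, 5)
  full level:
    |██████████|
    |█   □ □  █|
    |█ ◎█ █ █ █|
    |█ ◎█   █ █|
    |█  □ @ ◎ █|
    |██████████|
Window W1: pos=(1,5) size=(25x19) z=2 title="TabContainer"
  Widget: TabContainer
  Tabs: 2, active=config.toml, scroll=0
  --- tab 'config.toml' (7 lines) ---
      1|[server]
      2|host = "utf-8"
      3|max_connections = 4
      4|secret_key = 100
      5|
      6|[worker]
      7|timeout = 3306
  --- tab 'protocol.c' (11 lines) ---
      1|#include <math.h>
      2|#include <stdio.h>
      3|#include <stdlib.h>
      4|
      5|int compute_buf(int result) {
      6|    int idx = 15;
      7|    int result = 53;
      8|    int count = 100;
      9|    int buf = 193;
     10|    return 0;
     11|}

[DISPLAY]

-8"         ┃          ┃             
ions = 4    ┃          ┃             
= 100       ┃          ┃             
            ┃          ┃             
            ┃          ┃             
306         ┃          ┃             
            ┃          ┃             
            ┃          ┃             
            ┃          ┃             
            ┃          ┃             
            ┃          ┃             
            ┃━━━━━━━━━━┛             
━━━━━━━━━━━━┛                        
                                     
                                     
                                     
                                     
                                     
                                     
                                     
                                     
                                     


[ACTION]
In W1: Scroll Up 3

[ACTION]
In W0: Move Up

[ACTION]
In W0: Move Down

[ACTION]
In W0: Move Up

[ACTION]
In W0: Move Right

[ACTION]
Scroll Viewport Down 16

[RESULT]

ions = 4    ┃          ┃             
= 100       ┃          ┃             
            ┃          ┃             
            ┃          ┃             
306         ┃          ┃             
            ┃          ┃             
            ┃          ┃             
            ┃          ┃             
            ┃          ┃             
            ┃          ┃             
            ┃━━━━━━━━━━┛             
━━━━━━━━━━━━┛                        
                                     
                                     
                                     
                                     
                                     
                                     
                                     
                                     
                                     
                                     


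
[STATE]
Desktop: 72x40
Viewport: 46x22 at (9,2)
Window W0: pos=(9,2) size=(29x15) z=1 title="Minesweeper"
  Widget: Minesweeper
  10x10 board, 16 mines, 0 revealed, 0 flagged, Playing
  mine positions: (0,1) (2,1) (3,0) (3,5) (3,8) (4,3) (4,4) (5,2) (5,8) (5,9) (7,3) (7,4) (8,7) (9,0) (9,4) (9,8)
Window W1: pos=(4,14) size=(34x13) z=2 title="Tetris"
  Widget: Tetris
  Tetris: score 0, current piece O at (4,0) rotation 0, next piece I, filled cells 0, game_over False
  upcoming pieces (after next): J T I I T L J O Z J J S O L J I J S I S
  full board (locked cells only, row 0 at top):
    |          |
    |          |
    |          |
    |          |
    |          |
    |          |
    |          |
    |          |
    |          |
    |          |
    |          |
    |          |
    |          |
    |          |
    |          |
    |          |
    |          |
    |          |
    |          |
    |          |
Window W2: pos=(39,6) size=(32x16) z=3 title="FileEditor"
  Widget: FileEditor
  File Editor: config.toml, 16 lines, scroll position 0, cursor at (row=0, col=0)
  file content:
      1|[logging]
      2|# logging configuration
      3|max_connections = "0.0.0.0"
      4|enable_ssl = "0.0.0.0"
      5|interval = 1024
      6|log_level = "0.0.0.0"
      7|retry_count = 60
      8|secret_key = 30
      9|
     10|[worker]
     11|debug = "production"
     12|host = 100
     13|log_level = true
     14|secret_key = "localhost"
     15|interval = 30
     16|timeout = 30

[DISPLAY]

┏━━━━━━━━━━━━━━━━━━━━━━━━━━━┓                 
┃ Minesweeper               ┃                 
┠───────────────────────────┨                 
┃■■■■■■■■■■                 ┃                 
┃■■■■■■■■■■                 ┃ ┏━━━━━━━━━━━━━━━
┃■■■■■■■■■■                 ┃ ┃ FileEditor    
┃■■■■■■■■■■                 ┃ ┠───────────────
┃■■■■■■■■■■                 ┃ ┃█logging]      
┃■■■■■■■■■■                 ┃ ┃# logging confi
┃■■■■■■■■■■                 ┃ ┃max_connections
┃■■■■■■■■■■                 ┃ ┃enable_ssl = "0
┃■■■■■■■■■■                 ┃ ┃interval = 1024
━━━━━━━━━━━━━━━━━━━━━━━━━━━━┓ ┃log_level = "0.
ris                         ┃ ┃retry_count = 6
────────────────────────────┨ ┃secret_key = 30
      │Next:                ┃ ┃               
      │████                 ┃ ┃[worker]       
      │                     ┃ ┃debug = "produc
      │                     ┃ ┃host = 100     
      │                     ┃ ┗━━━━━━━━━━━━━━━
      │                     ┃                 
      │Score:               ┃                 


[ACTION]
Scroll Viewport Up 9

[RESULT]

                                              
                                              
┏━━━━━━━━━━━━━━━━━━━━━━━━━━━┓                 
┃ Minesweeper               ┃                 
┠───────────────────────────┨                 
┃■■■■■■■■■■                 ┃                 
┃■■■■■■■■■■                 ┃ ┏━━━━━━━━━━━━━━━
┃■■■■■■■■■■                 ┃ ┃ FileEditor    
┃■■■■■■■■■■                 ┃ ┠───────────────
┃■■■■■■■■■■                 ┃ ┃█logging]      
┃■■■■■■■■■■                 ┃ ┃# logging confi
┃■■■■■■■■■■                 ┃ ┃max_connections
┃■■■■■■■■■■                 ┃ ┃enable_ssl = "0
┃■■■■■■■■■■                 ┃ ┃interval = 1024
━━━━━━━━━━━━━━━━━━━━━━━━━━━━┓ ┃log_level = "0.
ris                         ┃ ┃retry_count = 6
────────────────────────────┨ ┃secret_key = 30
      │Next:                ┃ ┃               
      │████                 ┃ ┃[worker]       
      │                     ┃ ┃debug = "produc
      │                     ┃ ┃host = 100     
      │                     ┃ ┗━━━━━━━━━━━━━━━


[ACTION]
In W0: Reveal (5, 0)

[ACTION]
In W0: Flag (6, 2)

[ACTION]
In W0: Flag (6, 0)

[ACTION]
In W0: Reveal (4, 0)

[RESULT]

                                              
                                              
┏━━━━━━━━━━━━━━━━━━━━━━━━━━━┓                 
┃ Minesweeper               ┃                 
┠───────────────────────────┨                 
┃■■■■■■■■■■                 ┃                 
┃■■■■■■■■■■                 ┃ ┏━━━━━━━━━━━━━━━
┃■■■■■■■■■■                 ┃ ┃ FileEditor    
┃■■■■■■■■■■                 ┃ ┠───────────────
┃12■■■■■■■■                 ┃ ┃█logging]      
┃ 1■■■■■■■■                 ┃ ┃# logging confi
┃ 12■■■■■■■                 ┃ ┃max_connections
┃  1■■■■■■■                 ┃ ┃enable_ssl = "0
┃111■■■■■■■                 ┃ ┃interval = 1024
━━━━━━━━━━━━━━━━━━━━━━━━━━━━┓ ┃log_level = "0.
ris                         ┃ ┃retry_count = 6
────────────────────────────┨ ┃secret_key = 30
      │Next:                ┃ ┃               
      │████                 ┃ ┃[worker]       
      │                     ┃ ┃debug = "produc
      │                     ┃ ┃host = 100     
      │                     ┃ ┗━━━━━━━━━━━━━━━


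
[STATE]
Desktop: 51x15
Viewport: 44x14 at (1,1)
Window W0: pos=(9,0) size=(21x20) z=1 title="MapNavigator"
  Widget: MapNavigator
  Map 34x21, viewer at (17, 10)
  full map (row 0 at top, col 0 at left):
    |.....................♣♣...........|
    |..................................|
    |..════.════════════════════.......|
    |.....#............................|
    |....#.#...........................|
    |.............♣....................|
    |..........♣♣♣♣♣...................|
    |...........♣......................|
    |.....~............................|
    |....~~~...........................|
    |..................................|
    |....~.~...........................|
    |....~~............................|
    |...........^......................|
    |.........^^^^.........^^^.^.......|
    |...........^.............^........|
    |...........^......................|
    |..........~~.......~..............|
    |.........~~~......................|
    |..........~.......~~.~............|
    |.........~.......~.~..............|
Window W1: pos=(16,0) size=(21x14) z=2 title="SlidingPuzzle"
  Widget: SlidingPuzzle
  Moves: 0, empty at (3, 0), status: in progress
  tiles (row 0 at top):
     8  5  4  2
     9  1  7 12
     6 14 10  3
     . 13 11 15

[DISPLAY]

        ┃ MapNa┃ SlidingPuzzle     ┃        
        ┠──────┠───────────────────┨        
        ┃══════┃┌────┬────┬────┬───┃        
        ┃......┃│  8 │  5 │  4 │  2┃        
        ┃......┃├────┼────┼────┼───┃        
        ┃.....♣┃│  9 │  1 │  7 │ 12┃        
        ┃..♣♣♣♣┃├────┼────┼────┼───┃        
        ┃...♣..┃│  6 │ 14 │ 10 │  3┃        
        ┃......┃├────┼────┼────┼───┃        
        ┃......┃│    │ 13 │ 11 │ 15┃        
        ┃......┃└────┴────┴────┴───┃        
        ┃......┃Moves: 0           ┃        
        ┃......┗━━━━━━━━━━━━━━━━━━━┛        
        ┃...^...............┃               


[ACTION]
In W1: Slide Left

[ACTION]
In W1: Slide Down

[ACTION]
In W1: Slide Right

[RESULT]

        ┃ MapNa┃ SlidingPuzzle     ┃        
        ┠──────┠───────────────────┨        
        ┃══════┃┌────┬────┬────┬───┃        
        ┃......┃│  8 │  5 │  4 │  2┃        
        ┃......┃├────┼────┼────┼───┃        
        ┃.....♣┃│  9 │  1 │  7 │ 12┃        
        ┃..♣♣♣♣┃├────┼────┼────┼───┃        
        ┃...♣..┃│    │  6 │ 10 │  3┃        
        ┃......┃├────┼────┼────┼───┃        
        ┃......┃│ 13 │ 14 │ 11 │ 15┃        
        ┃......┃└────┴────┴────┴───┃        
        ┃......┃Moves: 3           ┃        
        ┃......┗━━━━━━━━━━━━━━━━━━━┛        
        ┃...^...............┃               


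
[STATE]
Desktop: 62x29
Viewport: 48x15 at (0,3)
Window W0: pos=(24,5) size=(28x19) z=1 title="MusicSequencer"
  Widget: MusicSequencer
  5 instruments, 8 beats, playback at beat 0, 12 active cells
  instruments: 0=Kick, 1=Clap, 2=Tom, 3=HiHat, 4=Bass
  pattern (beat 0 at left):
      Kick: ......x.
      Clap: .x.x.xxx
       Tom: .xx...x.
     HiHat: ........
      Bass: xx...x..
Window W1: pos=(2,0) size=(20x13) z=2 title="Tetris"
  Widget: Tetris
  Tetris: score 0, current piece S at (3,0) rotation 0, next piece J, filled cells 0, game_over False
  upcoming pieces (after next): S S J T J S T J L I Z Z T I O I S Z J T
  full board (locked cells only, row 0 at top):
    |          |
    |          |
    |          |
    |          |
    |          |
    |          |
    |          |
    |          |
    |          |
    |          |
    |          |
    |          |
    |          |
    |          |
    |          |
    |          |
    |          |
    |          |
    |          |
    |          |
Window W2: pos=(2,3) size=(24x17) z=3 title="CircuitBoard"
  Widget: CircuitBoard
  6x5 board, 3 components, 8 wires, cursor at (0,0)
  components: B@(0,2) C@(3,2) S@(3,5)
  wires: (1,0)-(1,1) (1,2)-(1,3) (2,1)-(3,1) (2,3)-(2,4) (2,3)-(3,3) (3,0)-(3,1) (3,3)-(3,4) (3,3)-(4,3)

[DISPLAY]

  ┏━━━━━━━━━━━━━━━━━━━━━━┓                      
  ┃ CircuitBoard         ┃                      
  ┠──────────────────────┨━━━━━━━━━━━━━━━━━━━━━━
  ┃   0 1 2 3 4 5        ┃MusicSequencer        
  ┃0  [.]      B         ┃──────────────────────
  ┃                      ┃     ▼1234567         
  ┃1   · ─ ·   · ─ ·     ┃ Kick······█·         
  ┃                      ┃ Clap·█·█·███         
  ┃2       ·       · ─ · ┃  Tom·██···█·         
  ┃        │       │     ┃HiHat········         
  ┃3   · ─ ·   C   · ─ · ┃ Bass██···█··         
  ┃                │     ┃                      
  ┃4               ·     ┃                      
  ┃Cursor: (0,0)         ┃                      
  ┃                      ┃                      


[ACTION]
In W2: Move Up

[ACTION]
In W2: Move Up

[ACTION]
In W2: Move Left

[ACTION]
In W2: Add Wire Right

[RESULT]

  ┏━━━━━━━━━━━━━━━━━━━━━━┓                      
  ┃ CircuitBoard         ┃                      
  ┠──────────────────────┨━━━━━━━━━━━━━━━━━━━━━━
  ┃   0 1 2 3 4 5        ┃MusicSequencer        
  ┃0  [.]─ ·   B         ┃──────────────────────
  ┃                      ┃     ▼1234567         
  ┃1   · ─ ·   · ─ ·     ┃ Kick······█·         
  ┃                      ┃ Clap·█·█·███         
  ┃2       ·       · ─ · ┃  Tom·██···█·         
  ┃        │       │     ┃HiHat········         
  ┃3   · ─ ·   C   · ─ · ┃ Bass██···█··         
  ┃                │     ┃                      
  ┃4               ·     ┃                      
  ┃Cursor: (0,0)         ┃                      
  ┃                      ┃                      


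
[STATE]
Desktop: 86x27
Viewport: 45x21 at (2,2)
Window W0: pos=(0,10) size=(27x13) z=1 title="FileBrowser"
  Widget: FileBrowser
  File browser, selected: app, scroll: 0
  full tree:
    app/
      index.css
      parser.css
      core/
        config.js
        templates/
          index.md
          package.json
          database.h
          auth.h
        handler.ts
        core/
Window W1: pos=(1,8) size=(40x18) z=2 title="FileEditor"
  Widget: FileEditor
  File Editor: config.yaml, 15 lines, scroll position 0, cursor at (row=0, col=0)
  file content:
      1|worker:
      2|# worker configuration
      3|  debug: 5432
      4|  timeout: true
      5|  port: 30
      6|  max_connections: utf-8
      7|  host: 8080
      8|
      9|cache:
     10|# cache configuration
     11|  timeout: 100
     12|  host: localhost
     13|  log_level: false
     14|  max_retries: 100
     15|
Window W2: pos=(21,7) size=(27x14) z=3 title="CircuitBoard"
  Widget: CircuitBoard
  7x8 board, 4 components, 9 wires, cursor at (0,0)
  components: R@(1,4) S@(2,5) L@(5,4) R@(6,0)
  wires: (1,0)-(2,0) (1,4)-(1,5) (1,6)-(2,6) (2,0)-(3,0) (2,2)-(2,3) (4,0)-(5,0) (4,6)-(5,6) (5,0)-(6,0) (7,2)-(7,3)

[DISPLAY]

                                             
                                             
                                             
                                             
                                             
                   ┏━━━━━━━━━━━━━━━━━━━━━━━━━
━━━━━━━━━━━━━━━━━━━┃ CircuitBoard            
 FileEditor        ┠─────────────────────────
───────────────────┃   0 1 2 3 4 5 6         
█orker:            ┃0  [.]                   
# worker configurat┃                         
  debug: 5432      ┃1   ·               R ─ ·
  timeout: true    ┃    │                    
  port: 30         ┃2   ·       · ─ ·       S
  max_connections: ┃    │                    
  host: 8080       ┃3   ·                    
                   ┃                         
cache:             ┃4   ·                    
# cache configurati┗━━━━━━━━━━━━━━━━━━━━━━━━━
  timeout: 100                       ░┃      
  host: localhost                    ░┃      


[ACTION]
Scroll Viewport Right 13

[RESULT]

                                             
                                             
                                             
                                             
                                             
      ┏━━━━━━━━━━━━━━━━━━━━━━━━━┓            
━━━━━━┃ CircuitBoard            ┃            
      ┠─────────────────────────┨            
──────┃   0 1 2 3 4 5 6         ┃            
      ┃0  [.]                   ┃            
igurat┃                         ┃            
      ┃1   ·               R ─ ·┃            
ue    ┃    │                    ┃            
      ┃2   ·       · ─ ·       S┃            
ions: ┃    │                    ┃            
      ┃3   ·                    ┃            
      ┃                         ┃            
      ┃4   ·                    ┃            
gurati┗━━━━━━━━━━━━━━━━━━━━━━━━━┛            
0                       ░┃                   
host                    ░┃                   


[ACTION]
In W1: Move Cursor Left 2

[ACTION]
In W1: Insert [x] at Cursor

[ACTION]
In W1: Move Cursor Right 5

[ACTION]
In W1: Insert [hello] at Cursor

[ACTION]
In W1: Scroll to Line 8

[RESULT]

                                             
                                             
                                             
                                             
                                             
      ┏━━━━━━━━━━━━━━━━━━━━━━━━━┓            
━━━━━━┃ CircuitBoard            ┃            
      ┠─────────────────────────┨            
──────┃   0 1 2 3 4 5 6         ┃            
igurat┃0  [.]                   ┃            
      ┃                         ┃            
ue    ┃1   ·               R ─ ·┃            
      ┃    │                    ┃            
ions: ┃2   ·       · ─ ·       S┃            
      ┃    │                    ┃            
      ┃3   ·                    ┃            
      ┃                         ┃            
gurati┃4   ·                    ┃            
0     ┗━━━━━━━━━━━━━━━━━━━━━━━━━┛            
host                    ░┃                   
false                   ░┃                   


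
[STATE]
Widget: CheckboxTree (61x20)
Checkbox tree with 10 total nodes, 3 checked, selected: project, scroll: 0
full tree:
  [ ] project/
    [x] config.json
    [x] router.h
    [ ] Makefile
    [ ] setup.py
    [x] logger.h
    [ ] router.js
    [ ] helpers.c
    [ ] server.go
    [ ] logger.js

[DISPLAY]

>[-] project/                                                
   [x] config.json                                           
   [x] router.h                                              
   [ ] Makefile                                              
   [ ] setup.py                                              
   [x] logger.h                                              
   [ ] router.js                                             
   [ ] helpers.c                                             
   [ ] server.go                                             
   [ ] logger.js                                             
                                                             
                                                             
                                                             
                                                             
                                                             
                                                             
                                                             
                                                             
                                                             
                                                             


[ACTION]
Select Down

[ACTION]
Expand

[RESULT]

 [-] project/                                                
>  [x] config.json                                           
   [x] router.h                                              
   [ ] Makefile                                              
   [ ] setup.py                                              
   [x] logger.h                                              
   [ ] router.js                                             
   [ ] helpers.c                                             
   [ ] server.go                                             
   [ ] logger.js                                             
                                                             
                                                             
                                                             
                                                             
                                                             
                                                             
                                                             
                                                             
                                                             
                                                             


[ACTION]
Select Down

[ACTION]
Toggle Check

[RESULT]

 [-] project/                                                
   [x] config.json                                           
>  [ ] router.h                                              
   [ ] Makefile                                              
   [ ] setup.py                                              
   [x] logger.h                                              
   [ ] router.js                                             
   [ ] helpers.c                                             
   [ ] server.go                                             
   [ ] logger.js                                             
                                                             
                                                             
                                                             
                                                             
                                                             
                                                             
                                                             
                                                             
                                                             
                                                             


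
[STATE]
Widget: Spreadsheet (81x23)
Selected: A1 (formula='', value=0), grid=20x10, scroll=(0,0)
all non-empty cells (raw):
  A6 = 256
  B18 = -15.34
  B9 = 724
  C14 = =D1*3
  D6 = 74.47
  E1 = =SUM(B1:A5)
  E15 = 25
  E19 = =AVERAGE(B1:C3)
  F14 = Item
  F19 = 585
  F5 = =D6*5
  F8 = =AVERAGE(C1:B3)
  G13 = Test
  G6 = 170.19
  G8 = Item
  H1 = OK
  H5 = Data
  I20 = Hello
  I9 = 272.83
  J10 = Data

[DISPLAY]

A1:                                                                              
       A       B       C       D       E       F       G       H       I       J 
---------------------------------------------------------------------------------
  1      [0]       0       0       0       0       0       0OK             0     
  2        0       0       0       0       0       0       0       0       0     
  3        0       0       0       0       0       0       0       0       0     
  4        0       0       0       0       0       0       0       0       0     
  5        0       0       0       0       0  372.35       0Data           0     
  6      256       0       0   74.47       0       0  170.19       0       0     
  7        0       0       0       0       0       0       0       0       0     
  8        0       0       0       0       0       0Item           0       0     
  9        0     724       0       0       0       0       0       0  272.83     
 10        0       0       0       0       0       0       0       0       0Data 
 11        0       0       0       0       0       0       0       0       0     
 12        0       0       0       0       0       0       0       0       0     
 13        0       0       0       0       0       0Test           0       0     
 14        0       0       0       0       0Item           0       0       0     
 15        0       0       0       0      25       0       0       0       0     
 16        0       0       0       0       0       0       0       0       0     
 17        0       0       0       0       0       0       0       0       0     
 18        0  -15.34       0       0       0       0       0       0       0     
 19        0       0       0       0       0     585       0       0       0     
 20        0       0       0       0       0       0       0       0Hello        


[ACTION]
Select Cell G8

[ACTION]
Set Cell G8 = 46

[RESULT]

G8: 46                                                                           
       A       B       C       D       E       F       G       H       I       J 
---------------------------------------------------------------------------------
  1        0       0       0       0       0       0       0OK             0     
  2        0       0       0       0       0       0       0       0       0     
  3        0       0       0       0       0       0       0       0       0     
  4        0       0       0       0       0       0       0       0       0     
  5        0       0       0       0       0  372.35       0Data           0     
  6      256       0       0   74.47       0       0  170.19       0       0     
  7        0       0       0       0       0       0       0       0       0     
  8        0       0       0       0       0       0    [46]       0       0     
  9        0     724       0       0       0       0       0       0  272.83     
 10        0       0       0       0       0       0       0       0       0Data 
 11        0       0       0       0       0       0       0       0       0     
 12        0       0       0       0       0       0       0       0       0     
 13        0       0       0       0       0       0Test           0       0     
 14        0       0       0       0       0Item           0       0       0     
 15        0       0       0       0      25       0       0       0       0     
 16        0       0       0       0       0       0       0       0       0     
 17        0       0       0       0       0       0       0       0       0     
 18        0  -15.34       0       0       0       0       0       0       0     
 19        0       0       0       0       0     585       0       0       0     
 20        0       0       0       0       0       0       0       0Hello        


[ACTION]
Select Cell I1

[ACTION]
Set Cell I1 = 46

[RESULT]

I1: 46                                                                           
       A       B       C       D       E       F       G       H       I       J 
---------------------------------------------------------------------------------
  1        0       0       0       0       0       0       0OK          [46]     
  2        0       0       0       0       0       0       0       0       0     
  3        0       0       0       0       0       0       0       0       0     
  4        0       0       0       0       0       0       0       0       0     
  5        0       0       0       0       0  372.35       0Data           0     
  6      256       0       0   74.47       0       0  170.19       0       0     
  7        0       0       0       0       0       0       0       0       0     
  8        0       0       0       0       0       0      46       0       0     
  9        0     724       0       0       0       0       0       0  272.83     
 10        0       0       0       0       0       0       0       0       0Data 
 11        0       0       0       0       0       0       0       0       0     
 12        0       0       0       0       0       0       0       0       0     
 13        0       0       0       0       0       0Test           0       0     
 14        0       0       0       0       0Item           0       0       0     
 15        0       0       0       0      25       0       0       0       0     
 16        0       0       0       0       0       0       0       0       0     
 17        0       0       0       0       0       0       0       0       0     
 18        0  -15.34       0       0       0       0       0       0       0     
 19        0       0       0       0       0     585       0       0       0     
 20        0       0       0       0       0       0       0       0Hello        


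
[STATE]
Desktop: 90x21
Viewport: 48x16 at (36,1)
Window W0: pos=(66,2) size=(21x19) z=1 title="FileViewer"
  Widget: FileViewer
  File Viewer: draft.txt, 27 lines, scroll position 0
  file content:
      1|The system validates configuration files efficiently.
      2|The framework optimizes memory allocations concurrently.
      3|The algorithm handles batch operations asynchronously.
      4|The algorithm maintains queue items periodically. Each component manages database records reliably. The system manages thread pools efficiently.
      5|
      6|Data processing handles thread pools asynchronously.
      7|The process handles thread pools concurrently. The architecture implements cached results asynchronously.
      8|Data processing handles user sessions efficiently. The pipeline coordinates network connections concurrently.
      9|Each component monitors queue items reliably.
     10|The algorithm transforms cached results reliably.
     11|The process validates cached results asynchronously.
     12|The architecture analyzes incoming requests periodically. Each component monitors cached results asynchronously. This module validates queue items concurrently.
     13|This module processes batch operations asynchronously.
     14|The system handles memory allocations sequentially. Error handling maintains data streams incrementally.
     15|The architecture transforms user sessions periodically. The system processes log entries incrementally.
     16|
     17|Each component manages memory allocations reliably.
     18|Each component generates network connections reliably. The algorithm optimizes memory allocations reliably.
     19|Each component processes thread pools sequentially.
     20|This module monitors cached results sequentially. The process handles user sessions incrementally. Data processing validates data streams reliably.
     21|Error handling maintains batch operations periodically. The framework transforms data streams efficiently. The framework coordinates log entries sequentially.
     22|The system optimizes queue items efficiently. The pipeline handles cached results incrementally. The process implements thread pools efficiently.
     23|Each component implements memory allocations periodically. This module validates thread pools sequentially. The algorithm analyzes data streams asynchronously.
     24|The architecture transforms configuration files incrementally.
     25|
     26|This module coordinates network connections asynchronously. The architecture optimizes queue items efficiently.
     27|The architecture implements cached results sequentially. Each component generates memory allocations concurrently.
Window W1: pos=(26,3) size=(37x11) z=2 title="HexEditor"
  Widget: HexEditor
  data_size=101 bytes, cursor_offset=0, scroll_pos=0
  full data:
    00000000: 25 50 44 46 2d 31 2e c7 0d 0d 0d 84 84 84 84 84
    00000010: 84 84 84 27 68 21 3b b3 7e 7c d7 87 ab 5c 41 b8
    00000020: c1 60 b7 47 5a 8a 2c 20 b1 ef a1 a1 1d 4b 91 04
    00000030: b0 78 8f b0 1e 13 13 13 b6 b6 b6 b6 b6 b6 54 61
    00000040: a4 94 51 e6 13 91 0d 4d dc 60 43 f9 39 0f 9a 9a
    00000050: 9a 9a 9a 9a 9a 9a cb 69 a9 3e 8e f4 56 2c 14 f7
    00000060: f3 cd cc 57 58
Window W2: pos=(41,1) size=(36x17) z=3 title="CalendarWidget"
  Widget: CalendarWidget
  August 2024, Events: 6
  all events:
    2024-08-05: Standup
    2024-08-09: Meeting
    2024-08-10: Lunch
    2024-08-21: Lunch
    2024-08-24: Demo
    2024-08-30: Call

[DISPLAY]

     ┏━━━━━━━━━━━━━━━━━━━━━━━━━━━━━━━━━━┓       
     ┃ CalendarWidget                   ┃━━━━━━━
━━━━━┠──────────────────────────────────┨r      
r    ┃           August 2024            ┃───────
─────┃Mo Tu We Th Fr Sa Su              ┃ valida
 25 5┃          1  2  3  4              ┃ork opt
 84 8┃ 5*  6  7  8  9* 10* 11           ┃thm han
 c1 6┃12 13 14 15 16 17 18              ┃thm mai
 b0 7┃19 20 21* 22 23 24* 25            ┃       
 a4 9┃26 27 28 29 30* 31                ┃ssing h
 9a 9┃                                  ┃s handl
 f3 c┃                                  ┃ssing h
━━━━━┃                                  ┃nent mo
     ┃                                  ┃thm tra
     ┃                                  ┃s valid
     ┃                                  ┃ecture 


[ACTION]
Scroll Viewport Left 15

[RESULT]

                    ┏━━━━━━━━━━━━━━━━━━━━━━━━━━━
                    ┃ CalendarWidget            
     ┏━━━━━━━━━━━━━━┠───────────────────────────
     ┃ HexEditor    ┃           August 2024     
     ┠──────────────┃Mo Tu We Th Fr Sa Su       
     ┃00000000  25 5┃          1  2  3  4       
     ┃00000010  84 8┃ 5*  6  7  8  9* 10* 11    
     ┃00000020  c1 6┃12 13 14 15 16 17 18       
     ┃00000030  b0 7┃19 20 21* 22 23 24* 25     
     ┃00000040  a4 9┃26 27 28 29 30* 31         
     ┃00000050  9a 9┃                           
     ┃00000060  f3 c┃                           
     ┗━━━━━━━━━━━━━━┃                           
                    ┃                           
                    ┃                           
                    ┃                           


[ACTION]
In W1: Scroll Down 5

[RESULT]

                    ┏━━━━━━━━━━━━━━━━━━━━━━━━━━━
                    ┃ CalendarWidget            
     ┏━━━━━━━━━━━━━━┠───────────────────────────
     ┃ HexEditor    ┃           August 2024     
     ┠──────────────┃Mo Tu We Th Fr Sa Su       
     ┃00000050  9a 9┃          1  2  3  4       
     ┃00000060  f3 c┃ 5*  6  7  8  9* 10* 11    
     ┃              ┃12 13 14 15 16 17 18       
     ┃              ┃19 20 21* 22 23 24* 25     
     ┃              ┃26 27 28 29 30* 31         
     ┃              ┃                           
     ┃              ┃                           
     ┗━━━━━━━━━━━━━━┃                           
                    ┃                           
                    ┃                           
                    ┃                           


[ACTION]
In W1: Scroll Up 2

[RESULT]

                    ┏━━━━━━━━━━━━━━━━━━━━━━━━━━━
                    ┃ CalendarWidget            
     ┏━━━━━━━━━━━━━━┠───────────────────────────
     ┃ HexEditor    ┃           August 2024     
     ┠──────────────┃Mo Tu We Th Fr Sa Su       
     ┃00000030  b0 7┃          1  2  3  4       
     ┃00000040  a4 9┃ 5*  6  7  8  9* 10* 11    
     ┃00000050  9a 9┃12 13 14 15 16 17 18       
     ┃00000060  f3 c┃19 20 21* 22 23 24* 25     
     ┃              ┃26 27 28 29 30* 31         
     ┃              ┃                           
     ┃              ┃                           
     ┗━━━━━━━━━━━━━━┃                           
                    ┃                           
                    ┃                           
                    ┃                           


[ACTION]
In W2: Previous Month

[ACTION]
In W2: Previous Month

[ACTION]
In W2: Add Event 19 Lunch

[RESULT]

                    ┏━━━━━━━━━━━━━━━━━━━━━━━━━━━
                    ┃ CalendarWidget            
     ┏━━━━━━━━━━━━━━┠───────────────────────────
     ┃ HexEditor    ┃            June 2024      
     ┠──────────────┃Mo Tu We Th Fr Sa Su       
     ┃00000030  b0 7┃                1  2       
     ┃00000040  a4 9┃ 3  4  5  6  7  8  9       
     ┃00000050  9a 9┃10 11 12 13 14 15 16       
     ┃00000060  f3 c┃17 18 19* 20 21 22 23      
     ┃              ┃24 25 26 27 28 29 30       
     ┃              ┃                           
     ┃              ┃                           
     ┗━━━━━━━━━━━━━━┃                           
                    ┃                           
                    ┃                           
                    ┃                           
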